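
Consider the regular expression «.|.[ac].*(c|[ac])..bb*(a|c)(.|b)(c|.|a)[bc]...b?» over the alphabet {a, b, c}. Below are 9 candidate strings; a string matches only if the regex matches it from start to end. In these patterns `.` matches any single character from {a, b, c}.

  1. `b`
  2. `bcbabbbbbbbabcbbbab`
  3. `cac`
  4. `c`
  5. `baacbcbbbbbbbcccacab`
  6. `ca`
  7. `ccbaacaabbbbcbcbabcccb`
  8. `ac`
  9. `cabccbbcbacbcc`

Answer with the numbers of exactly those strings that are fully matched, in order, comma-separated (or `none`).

1, 2, 4, 9

1 → match
2 → match
3 → no match
4 → match
5 → no match
6 → no match
7 → no match
8 → no match
9 → match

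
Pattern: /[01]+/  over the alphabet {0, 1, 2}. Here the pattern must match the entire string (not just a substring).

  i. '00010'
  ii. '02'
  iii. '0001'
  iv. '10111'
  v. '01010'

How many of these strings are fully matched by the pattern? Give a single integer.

i → match
ii → no match
iii → match
iv → match
v → match
Total matched: 4

4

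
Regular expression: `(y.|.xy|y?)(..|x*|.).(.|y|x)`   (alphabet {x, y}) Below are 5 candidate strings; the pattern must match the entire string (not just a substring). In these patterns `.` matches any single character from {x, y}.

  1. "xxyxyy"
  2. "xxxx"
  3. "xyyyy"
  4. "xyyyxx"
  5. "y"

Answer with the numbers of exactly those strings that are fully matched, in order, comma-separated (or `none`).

1, 2

1 → match
2 → match
3 → no match
4 → no match
5 → no match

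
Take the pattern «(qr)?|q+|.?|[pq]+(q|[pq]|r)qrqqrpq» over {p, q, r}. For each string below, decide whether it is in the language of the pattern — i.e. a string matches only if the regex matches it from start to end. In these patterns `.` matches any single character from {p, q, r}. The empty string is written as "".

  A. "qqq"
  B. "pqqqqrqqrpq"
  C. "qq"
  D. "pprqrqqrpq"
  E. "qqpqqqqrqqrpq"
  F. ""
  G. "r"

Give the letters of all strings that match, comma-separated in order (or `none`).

A. "qqq" → match
B. "pqqqqrqqrpq" → match
C. "qq" → match
D. "pprqrqqrpq" → match
E → match
F. "" → match
G. "r" → match

A, B, C, D, E, F, G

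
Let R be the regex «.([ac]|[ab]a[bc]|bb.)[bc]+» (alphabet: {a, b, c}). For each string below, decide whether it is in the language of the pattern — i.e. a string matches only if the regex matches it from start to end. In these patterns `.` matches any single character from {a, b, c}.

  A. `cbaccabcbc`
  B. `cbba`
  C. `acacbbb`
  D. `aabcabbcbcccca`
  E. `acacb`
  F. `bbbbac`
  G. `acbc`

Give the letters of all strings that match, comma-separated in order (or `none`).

G

A. `cbaccabcbc` → no match
B. `cbba` → no match
C. `acacbbb` → no match
D → no match
E. `acacb` → no match
F. `bbbbac` → no match
G. `acbc` → match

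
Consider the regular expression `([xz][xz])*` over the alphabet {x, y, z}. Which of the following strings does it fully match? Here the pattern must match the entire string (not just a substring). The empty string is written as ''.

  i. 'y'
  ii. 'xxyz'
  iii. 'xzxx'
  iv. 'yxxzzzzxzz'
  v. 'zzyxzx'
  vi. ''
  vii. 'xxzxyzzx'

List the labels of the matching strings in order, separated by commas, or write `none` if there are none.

i → no match
ii → no match
iii → match
iv → no match
v → no match
vi → match
vii → no match

iii, vi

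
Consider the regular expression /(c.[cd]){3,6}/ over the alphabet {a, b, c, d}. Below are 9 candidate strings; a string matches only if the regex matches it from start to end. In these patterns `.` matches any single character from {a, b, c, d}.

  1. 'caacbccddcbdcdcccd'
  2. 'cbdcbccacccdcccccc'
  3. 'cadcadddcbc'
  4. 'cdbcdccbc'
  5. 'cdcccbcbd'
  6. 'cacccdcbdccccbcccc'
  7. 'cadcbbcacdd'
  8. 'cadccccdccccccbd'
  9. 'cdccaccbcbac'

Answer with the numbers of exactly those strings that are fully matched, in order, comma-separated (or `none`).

2, 6

1 → no match
2 → match
3. 'cadcadddcbc' → no match
4. 'cdbcdccbc' → no match
5. 'cdcccbcbd' → no match
6 → match
7. 'cadcbbcacdd' → no match
8 → no match
9. 'cdccaccbcbac' → no match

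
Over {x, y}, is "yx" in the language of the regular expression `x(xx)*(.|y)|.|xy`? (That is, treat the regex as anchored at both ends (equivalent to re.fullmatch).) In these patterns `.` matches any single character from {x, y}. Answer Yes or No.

No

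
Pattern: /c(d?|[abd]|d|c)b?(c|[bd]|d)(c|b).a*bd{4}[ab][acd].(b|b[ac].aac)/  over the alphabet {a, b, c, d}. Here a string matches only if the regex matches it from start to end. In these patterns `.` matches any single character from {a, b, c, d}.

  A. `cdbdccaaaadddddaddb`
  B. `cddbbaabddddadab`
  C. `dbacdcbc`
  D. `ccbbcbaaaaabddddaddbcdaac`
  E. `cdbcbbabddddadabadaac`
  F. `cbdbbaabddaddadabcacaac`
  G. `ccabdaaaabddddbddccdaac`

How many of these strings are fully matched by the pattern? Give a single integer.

3

A → no match
B → match
C → no match — must start with `c`
D → match
E → match
F → no match
G → no match
Total matched: 3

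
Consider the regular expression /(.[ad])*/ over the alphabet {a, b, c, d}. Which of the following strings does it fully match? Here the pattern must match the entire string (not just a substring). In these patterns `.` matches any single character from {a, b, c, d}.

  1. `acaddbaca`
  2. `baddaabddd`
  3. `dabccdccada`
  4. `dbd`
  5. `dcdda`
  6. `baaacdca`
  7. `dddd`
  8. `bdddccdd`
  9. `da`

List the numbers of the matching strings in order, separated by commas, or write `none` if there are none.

1. `acaddbaca` → no match
2. `baddaabddd` → match
3. `dabccdccada` → no match
4. `dbd` → no match
5. `dcdda` → no match
6. `baaacdca` → match
7. `dddd` → match
8. `bdddccdd` → no match
9. `da` → match

2, 6, 7, 9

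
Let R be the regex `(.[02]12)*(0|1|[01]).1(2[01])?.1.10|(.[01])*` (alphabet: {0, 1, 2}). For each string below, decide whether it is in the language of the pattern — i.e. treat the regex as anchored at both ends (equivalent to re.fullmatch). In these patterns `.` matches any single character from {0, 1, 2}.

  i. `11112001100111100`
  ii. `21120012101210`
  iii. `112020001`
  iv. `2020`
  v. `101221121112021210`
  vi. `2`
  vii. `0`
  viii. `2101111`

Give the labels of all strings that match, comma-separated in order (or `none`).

iv

i → no match
ii → no match
iii → no match
iv → match
v → no match
vi → no match
vii → no match
viii → no match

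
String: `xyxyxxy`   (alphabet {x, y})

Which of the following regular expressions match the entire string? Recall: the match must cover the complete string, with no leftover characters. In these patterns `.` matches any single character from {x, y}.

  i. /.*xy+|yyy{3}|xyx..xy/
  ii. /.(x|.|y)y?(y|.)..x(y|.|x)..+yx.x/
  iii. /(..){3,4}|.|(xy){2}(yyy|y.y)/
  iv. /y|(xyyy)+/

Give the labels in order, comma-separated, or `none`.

i → match
ii → no match — must end with `x`
iii → no match
iv → no match

i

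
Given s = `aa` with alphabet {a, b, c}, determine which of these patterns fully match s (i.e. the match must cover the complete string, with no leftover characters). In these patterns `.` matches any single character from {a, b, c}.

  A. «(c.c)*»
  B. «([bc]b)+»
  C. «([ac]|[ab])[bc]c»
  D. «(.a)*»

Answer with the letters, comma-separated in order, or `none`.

A → no match
B → no match — must end with `b`
C → no match — must end with `c`
D → match

D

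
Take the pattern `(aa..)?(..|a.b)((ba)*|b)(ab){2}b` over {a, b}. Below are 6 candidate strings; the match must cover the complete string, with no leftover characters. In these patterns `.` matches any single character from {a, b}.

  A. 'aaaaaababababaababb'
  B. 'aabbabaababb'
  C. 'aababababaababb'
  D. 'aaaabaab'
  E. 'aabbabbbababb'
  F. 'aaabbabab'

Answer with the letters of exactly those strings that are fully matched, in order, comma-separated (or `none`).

A → match
B. 'aabbabaababb' → match
C → match
D. 'aaaabaab' → no match — must end with 'abb'
E → match
F. 'aaabbabab' → no match — must end with 'abb'

A, B, C, E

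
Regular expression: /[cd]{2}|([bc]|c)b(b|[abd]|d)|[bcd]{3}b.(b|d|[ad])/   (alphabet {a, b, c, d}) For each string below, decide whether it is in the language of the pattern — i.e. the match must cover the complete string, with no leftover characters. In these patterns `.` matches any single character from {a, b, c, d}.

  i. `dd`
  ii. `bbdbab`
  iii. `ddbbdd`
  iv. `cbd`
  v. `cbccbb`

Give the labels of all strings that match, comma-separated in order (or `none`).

i → match
ii → match
iii → match
iv → match
v → no match

i, ii, iii, iv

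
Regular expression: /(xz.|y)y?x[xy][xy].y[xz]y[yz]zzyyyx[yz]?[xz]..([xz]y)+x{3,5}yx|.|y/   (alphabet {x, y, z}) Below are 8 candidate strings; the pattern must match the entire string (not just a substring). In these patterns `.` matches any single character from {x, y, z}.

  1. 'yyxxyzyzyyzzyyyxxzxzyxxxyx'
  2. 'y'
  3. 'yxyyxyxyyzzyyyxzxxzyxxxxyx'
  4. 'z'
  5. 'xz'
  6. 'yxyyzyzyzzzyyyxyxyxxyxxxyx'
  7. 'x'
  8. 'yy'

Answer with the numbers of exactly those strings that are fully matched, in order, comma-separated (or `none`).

1, 2, 3, 4, 6, 7

1 → match
2. 'y' → match
3 → match
4. 'z' → match
5. 'xz' → no match
6 → match
7. 'x' → match
8. 'yy' → no match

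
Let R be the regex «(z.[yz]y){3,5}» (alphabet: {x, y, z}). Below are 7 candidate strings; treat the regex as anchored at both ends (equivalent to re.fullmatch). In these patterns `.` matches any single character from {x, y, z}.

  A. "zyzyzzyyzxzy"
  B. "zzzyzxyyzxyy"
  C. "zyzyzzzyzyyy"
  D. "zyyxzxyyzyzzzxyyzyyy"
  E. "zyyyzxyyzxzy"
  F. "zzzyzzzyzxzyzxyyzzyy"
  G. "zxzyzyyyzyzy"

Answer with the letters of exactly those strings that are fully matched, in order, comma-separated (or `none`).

A, B, C, E, F, G

A → match
B → match
C → match
D → no match
E → match
F → match
G → match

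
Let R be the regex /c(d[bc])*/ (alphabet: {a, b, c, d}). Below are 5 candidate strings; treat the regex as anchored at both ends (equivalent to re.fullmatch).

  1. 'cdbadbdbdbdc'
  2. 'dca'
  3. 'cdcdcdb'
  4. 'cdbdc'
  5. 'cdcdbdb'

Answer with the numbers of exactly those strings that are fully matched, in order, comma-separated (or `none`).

3, 4, 5

1. 'cdbadbdbdbdc' → no match
2. 'dca' → no match — must start with 'c'
3. 'cdcdcdb' → match
4. 'cdbdc' → match
5. 'cdcdbdb' → match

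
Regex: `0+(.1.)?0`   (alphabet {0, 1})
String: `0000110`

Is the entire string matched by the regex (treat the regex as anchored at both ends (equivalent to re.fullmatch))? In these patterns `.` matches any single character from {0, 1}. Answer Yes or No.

Yes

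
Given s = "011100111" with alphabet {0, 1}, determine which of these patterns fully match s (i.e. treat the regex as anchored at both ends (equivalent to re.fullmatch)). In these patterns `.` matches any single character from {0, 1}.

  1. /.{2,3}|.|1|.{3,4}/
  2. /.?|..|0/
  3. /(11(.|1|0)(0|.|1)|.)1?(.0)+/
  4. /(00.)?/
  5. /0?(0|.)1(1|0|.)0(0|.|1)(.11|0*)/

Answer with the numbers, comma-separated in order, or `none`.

5

1 → no match
2 → no match
3 → no match — must end with "0"
4 → no match
5 → match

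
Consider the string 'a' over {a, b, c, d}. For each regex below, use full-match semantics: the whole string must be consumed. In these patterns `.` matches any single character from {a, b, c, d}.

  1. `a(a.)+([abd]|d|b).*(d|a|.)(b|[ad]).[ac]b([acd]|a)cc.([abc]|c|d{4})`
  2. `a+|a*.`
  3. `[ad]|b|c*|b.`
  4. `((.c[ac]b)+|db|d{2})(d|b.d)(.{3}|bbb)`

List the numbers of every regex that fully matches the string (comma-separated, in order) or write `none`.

1 → no match — must start with 'aa'
2 → match
3 → match
4 → no match

2, 3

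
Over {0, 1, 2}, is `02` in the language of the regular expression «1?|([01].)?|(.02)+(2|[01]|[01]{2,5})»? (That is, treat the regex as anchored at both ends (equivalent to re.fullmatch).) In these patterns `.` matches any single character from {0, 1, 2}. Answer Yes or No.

Yes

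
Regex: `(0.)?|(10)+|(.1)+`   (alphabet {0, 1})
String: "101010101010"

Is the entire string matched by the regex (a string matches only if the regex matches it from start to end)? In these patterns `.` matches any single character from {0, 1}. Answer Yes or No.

Yes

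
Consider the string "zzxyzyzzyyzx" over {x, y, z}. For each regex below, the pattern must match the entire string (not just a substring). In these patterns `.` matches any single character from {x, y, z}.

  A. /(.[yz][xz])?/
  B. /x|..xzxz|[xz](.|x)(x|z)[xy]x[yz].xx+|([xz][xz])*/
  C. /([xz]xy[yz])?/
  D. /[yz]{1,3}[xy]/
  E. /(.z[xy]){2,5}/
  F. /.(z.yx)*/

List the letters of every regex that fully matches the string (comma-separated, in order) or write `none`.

E

A → no match
B → no match
C → no match
D → no match
E → match
F → no match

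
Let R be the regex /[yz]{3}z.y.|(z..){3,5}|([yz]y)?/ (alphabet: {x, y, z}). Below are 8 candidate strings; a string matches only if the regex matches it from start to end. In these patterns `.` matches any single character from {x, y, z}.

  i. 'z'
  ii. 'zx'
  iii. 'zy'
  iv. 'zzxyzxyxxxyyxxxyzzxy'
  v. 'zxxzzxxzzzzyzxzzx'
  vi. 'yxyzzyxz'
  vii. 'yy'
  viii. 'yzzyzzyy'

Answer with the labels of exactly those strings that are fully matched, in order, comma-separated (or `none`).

iii, vii

i → no match
ii → no match
iii → match
iv → no match
v → no match
vi → no match
vii → match
viii → no match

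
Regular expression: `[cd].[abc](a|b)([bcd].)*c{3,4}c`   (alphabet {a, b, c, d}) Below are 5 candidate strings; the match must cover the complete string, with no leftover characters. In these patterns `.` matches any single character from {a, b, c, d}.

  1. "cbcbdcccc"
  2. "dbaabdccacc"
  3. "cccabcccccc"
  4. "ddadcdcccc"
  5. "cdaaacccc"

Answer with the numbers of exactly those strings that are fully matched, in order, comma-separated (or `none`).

1 → no match
2 → no match
3 → match
4 → no match
5 → no match

3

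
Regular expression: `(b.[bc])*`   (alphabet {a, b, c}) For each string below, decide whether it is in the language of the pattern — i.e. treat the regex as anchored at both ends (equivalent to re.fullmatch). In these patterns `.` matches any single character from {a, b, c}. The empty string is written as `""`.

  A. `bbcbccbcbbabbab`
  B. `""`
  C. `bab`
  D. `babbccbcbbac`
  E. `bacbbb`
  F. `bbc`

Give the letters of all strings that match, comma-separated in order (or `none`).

A, B, C, D, E, F

A → match
B → match
C → match
D → match
E → match
F → match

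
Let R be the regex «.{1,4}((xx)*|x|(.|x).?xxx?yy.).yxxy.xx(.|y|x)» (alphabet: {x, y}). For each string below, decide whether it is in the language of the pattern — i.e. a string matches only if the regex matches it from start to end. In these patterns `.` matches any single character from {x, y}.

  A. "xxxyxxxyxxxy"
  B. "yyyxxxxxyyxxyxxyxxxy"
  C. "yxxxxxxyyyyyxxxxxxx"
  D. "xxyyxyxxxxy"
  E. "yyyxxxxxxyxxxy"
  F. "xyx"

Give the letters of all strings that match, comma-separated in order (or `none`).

A. "xxxyxxxyxxxy" → no match
B → match
C → no match
D. "xxyyxyxxxxy" → no match
E → no match
F. "xyx" → no match

B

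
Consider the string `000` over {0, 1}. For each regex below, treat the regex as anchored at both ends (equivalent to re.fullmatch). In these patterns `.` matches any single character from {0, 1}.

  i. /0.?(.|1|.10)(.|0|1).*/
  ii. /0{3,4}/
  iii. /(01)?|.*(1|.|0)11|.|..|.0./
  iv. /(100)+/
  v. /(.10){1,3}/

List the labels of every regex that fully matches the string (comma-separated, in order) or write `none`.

i, ii, iii

i → match
ii → match
iii → match
iv → no match — must start with `100`
v → no match — must end with `10`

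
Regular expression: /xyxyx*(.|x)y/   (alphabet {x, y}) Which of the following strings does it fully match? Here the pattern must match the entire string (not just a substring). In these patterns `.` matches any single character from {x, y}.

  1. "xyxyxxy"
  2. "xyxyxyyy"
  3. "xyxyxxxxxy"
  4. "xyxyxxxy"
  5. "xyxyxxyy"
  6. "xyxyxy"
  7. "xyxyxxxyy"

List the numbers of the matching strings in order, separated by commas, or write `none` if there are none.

1 → match
2 → no match
3 → match
4 → match
5 → match
6 → match
7 → match

1, 3, 4, 5, 6, 7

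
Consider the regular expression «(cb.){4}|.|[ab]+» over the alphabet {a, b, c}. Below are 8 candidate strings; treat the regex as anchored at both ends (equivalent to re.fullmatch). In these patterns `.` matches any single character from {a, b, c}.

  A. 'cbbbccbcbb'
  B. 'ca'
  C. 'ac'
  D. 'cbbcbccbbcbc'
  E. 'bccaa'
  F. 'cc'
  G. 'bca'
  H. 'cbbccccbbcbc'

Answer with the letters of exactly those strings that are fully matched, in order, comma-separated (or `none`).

A → no match
B → no match
C → no match
D → match
E → no match
F → no match
G → no match
H → no match

D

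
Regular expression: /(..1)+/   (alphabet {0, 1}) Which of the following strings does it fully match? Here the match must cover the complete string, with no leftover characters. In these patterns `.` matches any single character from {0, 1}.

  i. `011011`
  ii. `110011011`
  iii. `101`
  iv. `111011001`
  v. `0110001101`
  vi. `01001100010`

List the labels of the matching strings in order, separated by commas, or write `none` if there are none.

i → match
ii → no match
iii → match
iv → match
v → no match
vi → no match — must end with `1`

i, iii, iv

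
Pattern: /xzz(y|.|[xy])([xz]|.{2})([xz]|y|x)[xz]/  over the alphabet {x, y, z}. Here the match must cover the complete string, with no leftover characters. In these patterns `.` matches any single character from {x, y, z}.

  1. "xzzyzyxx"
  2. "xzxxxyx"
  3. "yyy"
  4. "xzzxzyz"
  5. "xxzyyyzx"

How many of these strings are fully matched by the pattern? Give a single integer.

1 → match
2 → no match — must start with "xzz"
3 → no match — must start with "xzz"
4 → match
5 → no match — must start with "xzz"
Total matched: 2

2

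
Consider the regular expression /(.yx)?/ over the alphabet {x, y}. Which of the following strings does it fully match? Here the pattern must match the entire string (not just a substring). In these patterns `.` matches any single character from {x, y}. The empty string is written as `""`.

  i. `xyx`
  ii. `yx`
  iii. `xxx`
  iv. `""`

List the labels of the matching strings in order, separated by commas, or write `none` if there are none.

i, iv

i → match
ii → no match
iii → no match
iv → match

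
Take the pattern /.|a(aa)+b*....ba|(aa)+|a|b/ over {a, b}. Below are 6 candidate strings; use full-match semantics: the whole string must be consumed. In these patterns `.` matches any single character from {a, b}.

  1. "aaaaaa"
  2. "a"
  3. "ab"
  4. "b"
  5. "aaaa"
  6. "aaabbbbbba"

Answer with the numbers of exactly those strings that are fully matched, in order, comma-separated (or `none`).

1, 2, 4, 5, 6

1 → match
2 → match
3 → no match
4 → match
5 → match
6 → match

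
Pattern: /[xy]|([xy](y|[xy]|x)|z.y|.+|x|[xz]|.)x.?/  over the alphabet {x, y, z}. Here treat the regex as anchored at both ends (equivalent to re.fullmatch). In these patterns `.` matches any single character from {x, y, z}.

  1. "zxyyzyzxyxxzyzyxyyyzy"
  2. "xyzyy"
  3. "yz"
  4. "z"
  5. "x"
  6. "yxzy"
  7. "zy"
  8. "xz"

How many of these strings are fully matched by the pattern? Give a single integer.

1

1 → no match
2 → no match
3 → no match
4 → no match
5 → match
6 → no match
7 → no match
8 → no match
Total matched: 1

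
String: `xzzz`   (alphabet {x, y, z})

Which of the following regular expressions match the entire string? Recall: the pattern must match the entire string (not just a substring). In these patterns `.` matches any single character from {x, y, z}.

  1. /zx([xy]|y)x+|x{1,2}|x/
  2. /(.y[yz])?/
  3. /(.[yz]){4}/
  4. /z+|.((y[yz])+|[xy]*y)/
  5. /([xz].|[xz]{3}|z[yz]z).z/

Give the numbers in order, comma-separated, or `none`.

5

1 → no match — must end with `x`
2 → no match
3 → no match
4 → no match
5 → match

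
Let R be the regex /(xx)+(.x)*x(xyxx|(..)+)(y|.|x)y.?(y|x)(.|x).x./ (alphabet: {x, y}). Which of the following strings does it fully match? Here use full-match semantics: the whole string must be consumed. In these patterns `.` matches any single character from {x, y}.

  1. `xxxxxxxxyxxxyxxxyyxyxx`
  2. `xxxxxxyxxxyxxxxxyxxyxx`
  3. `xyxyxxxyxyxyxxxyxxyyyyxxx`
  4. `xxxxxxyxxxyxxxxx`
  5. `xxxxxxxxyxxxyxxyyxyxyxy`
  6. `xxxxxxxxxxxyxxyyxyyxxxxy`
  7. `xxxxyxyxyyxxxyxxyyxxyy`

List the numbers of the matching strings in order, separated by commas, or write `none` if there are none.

1 → match
2 → match
3 → no match — must start with `xx`
4 → match
5 → match
6 → match
7 → no match

1, 2, 4, 5, 6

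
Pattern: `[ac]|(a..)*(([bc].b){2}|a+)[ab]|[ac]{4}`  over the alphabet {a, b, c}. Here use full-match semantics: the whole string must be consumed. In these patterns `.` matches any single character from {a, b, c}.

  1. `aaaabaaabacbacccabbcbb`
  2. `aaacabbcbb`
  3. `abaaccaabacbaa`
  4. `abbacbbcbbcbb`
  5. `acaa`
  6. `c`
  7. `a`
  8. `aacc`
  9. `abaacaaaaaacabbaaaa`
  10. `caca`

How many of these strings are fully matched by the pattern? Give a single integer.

10

1 → match
2 → match
3 → match
4 → match
5 → match
6 → match
7 → match
8 → match
9 → match
10 → match
Total matched: 10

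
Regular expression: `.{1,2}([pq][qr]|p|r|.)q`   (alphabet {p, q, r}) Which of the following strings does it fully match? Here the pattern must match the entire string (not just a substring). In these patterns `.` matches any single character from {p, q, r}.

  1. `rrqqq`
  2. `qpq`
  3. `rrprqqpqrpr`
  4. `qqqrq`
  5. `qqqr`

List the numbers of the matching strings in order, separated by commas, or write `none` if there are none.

1 → match
2 → match
3 → no match — must end with `q`
4 → match
5 → no match — must end with `q`

1, 2, 4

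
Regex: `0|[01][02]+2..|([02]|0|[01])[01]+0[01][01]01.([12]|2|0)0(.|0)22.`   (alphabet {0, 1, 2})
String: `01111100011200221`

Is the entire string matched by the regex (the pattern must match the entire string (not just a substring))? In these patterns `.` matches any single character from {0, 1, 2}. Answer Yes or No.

No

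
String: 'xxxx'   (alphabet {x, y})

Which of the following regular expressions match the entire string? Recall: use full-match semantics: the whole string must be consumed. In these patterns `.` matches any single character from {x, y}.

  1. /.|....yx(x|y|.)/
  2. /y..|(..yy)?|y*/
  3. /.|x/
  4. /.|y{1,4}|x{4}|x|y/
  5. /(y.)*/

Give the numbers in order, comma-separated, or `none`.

1 → no match
2 → no match
3 → no match
4 → match
5 → no match

4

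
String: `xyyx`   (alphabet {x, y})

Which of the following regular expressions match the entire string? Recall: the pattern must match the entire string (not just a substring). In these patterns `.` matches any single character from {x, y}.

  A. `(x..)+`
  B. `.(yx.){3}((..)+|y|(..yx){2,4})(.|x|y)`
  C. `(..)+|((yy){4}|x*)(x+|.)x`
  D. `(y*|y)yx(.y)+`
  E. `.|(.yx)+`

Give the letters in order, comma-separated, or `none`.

A → no match
B → no match
C → match
D → no match — must end with `y`
E → no match

C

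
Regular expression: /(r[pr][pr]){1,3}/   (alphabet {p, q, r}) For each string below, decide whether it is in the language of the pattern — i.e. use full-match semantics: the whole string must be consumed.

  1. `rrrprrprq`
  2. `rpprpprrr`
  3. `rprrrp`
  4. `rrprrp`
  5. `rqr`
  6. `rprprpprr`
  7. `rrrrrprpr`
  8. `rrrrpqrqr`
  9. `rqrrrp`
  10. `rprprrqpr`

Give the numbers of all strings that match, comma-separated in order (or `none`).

1 → no match
2 → match
3 → match
4 → match
5 → no match
6 → no match
7 → match
8 → no match
9 → no match
10 → no match

2, 3, 4, 7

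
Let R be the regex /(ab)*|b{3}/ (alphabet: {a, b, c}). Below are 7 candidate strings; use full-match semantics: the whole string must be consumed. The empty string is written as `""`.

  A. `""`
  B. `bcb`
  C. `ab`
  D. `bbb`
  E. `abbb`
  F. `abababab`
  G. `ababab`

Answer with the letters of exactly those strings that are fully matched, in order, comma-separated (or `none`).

A, C, D, F, G

A. `""` → match
B. `bcb` → no match
C. `ab` → match
D. `bbb` → match
E. `abbb` → no match
F. `abababab` → match
G. `ababab` → match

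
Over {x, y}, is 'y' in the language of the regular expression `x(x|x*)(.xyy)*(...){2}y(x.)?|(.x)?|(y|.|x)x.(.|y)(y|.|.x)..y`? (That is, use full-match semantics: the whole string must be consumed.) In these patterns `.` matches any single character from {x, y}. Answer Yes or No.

No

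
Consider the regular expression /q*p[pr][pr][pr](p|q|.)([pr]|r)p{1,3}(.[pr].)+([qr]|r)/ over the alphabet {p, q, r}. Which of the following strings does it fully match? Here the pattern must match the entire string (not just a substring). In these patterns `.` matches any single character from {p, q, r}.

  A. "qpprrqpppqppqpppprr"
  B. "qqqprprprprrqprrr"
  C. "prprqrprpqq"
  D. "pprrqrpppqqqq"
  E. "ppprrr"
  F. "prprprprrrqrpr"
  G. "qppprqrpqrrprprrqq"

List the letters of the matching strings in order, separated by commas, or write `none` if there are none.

A → match
B → match
C. "prprqrprpqq" → match
D → no match
E. "ppprrr" → no match
F → match
G → match

A, B, C, F, G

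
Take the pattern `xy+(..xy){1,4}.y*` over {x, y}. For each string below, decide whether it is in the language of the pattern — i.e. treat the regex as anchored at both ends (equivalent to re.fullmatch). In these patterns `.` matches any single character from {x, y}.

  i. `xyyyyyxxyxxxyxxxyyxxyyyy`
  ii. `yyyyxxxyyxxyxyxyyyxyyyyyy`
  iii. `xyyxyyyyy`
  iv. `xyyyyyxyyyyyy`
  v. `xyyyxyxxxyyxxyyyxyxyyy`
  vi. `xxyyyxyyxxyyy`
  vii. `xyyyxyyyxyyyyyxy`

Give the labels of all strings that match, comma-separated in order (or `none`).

i → match
ii → no match — must start with `xy`
iii → no match
iv → match
v → match
vi → no match — must start with `xy`
vii → no match

i, iv, v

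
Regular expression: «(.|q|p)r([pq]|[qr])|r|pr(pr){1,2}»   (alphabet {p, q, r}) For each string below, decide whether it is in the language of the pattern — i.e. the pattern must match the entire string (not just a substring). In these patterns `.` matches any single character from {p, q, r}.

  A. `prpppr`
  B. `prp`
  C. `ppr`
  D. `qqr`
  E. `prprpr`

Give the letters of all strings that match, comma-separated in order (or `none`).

B, E

A → no match
B → match
C → no match
D → no match
E → match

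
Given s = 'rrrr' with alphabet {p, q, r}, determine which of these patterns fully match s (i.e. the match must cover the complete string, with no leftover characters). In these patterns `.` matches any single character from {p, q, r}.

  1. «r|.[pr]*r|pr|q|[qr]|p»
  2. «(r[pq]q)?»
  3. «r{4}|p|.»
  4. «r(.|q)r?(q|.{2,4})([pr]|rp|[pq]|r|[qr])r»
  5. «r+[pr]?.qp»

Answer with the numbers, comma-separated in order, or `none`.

1 → match
2 → no match
3 → match
4 → no match
5 → no match — must end with 'qp'

1, 3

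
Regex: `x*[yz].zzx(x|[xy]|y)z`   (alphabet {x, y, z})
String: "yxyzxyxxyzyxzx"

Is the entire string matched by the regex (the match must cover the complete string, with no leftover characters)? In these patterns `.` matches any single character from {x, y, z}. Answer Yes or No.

Every match must end with "z", but "yxyzxyxxyzyxzx" does not.

No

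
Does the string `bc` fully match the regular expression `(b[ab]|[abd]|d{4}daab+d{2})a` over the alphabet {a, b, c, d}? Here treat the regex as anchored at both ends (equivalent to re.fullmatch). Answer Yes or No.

Every match must end with `a`, but `bc` does not.

No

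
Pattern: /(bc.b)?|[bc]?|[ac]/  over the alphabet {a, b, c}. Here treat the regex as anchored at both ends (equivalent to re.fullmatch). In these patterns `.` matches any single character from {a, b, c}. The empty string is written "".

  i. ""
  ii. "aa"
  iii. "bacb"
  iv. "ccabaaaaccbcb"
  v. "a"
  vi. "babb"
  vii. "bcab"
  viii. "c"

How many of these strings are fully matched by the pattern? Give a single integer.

4

i. "" → match
ii. "aa" → no match
iii. "bacb" → no match
iv → no match
v. "a" → match
vi. "babb" → no match
vii. "bcab" → match
viii. "c" → match
Total matched: 4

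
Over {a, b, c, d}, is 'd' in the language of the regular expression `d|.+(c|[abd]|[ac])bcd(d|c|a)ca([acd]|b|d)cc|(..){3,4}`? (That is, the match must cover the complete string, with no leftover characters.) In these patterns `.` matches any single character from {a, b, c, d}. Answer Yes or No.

Yes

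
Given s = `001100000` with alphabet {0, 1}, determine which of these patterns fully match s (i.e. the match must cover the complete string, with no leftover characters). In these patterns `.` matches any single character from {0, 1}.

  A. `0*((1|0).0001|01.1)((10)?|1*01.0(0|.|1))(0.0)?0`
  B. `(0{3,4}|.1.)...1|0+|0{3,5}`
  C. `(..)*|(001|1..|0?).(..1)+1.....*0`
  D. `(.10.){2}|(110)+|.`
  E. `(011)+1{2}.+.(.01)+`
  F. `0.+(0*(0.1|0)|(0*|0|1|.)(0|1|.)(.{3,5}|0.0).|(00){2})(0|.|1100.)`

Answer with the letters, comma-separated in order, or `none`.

A → no match
B → no match
C → no match
D → no match
E → no match — must start with `011`
F → match

F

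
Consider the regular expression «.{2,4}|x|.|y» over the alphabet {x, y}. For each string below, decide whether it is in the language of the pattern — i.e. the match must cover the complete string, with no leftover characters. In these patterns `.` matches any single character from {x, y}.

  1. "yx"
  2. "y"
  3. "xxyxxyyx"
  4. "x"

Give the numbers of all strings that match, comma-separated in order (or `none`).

1 → match
2 → match
3 → no match
4 → match

1, 2, 4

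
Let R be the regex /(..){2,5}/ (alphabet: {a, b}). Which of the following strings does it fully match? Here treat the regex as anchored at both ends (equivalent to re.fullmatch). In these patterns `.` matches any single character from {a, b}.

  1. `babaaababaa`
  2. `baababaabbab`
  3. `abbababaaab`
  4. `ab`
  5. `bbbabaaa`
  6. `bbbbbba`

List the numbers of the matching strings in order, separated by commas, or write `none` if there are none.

5

1 → no match
2 → no match
3 → no match
4 → no match
5 → match
6 → no match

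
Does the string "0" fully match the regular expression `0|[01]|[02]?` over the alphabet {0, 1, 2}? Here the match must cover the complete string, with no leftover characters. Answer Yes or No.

Yes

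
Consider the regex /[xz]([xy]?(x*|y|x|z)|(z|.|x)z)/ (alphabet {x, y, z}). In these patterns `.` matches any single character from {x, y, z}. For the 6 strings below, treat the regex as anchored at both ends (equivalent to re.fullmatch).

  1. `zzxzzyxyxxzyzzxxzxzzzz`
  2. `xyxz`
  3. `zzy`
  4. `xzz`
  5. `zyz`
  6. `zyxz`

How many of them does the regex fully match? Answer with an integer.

1 → no match
2. `xyxz` → no match
3. `zzy` → no match
4. `xzz` → match
5. `zyz` → match
6. `zyxz` → no match
Total matched: 2

2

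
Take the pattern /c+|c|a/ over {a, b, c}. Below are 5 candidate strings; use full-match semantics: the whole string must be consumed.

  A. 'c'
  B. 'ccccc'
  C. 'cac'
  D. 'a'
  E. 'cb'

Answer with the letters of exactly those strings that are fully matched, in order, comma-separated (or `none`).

A → match
B → match
C → no match
D → match
E → no match

A, B, D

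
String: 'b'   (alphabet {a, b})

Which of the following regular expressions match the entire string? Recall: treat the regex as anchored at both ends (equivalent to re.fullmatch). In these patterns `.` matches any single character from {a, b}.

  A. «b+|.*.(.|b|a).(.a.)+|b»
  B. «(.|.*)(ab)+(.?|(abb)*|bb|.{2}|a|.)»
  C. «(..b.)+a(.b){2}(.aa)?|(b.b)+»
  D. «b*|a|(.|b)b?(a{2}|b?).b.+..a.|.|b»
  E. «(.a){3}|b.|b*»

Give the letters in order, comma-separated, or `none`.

A → match
B → no match
C → no match
D → match
E → match

A, D, E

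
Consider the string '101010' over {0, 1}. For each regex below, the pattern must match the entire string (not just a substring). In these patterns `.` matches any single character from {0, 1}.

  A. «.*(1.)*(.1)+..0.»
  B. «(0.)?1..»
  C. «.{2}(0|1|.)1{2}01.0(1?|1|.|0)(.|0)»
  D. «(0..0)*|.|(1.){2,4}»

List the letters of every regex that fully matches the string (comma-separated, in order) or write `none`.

D

A → no match
B → no match
C → no match
D → match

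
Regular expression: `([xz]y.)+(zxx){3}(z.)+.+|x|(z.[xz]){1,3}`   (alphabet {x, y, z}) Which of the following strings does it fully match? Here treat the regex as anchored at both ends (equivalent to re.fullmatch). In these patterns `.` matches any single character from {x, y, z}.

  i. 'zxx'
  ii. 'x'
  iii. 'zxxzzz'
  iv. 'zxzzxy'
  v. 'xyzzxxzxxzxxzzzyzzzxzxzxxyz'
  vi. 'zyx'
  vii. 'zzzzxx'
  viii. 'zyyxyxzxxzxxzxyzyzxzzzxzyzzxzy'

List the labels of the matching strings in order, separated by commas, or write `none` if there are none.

i → match
ii → match
iii → match
iv → no match
v → match
vi → match
vii → match
viii → no match

i, ii, iii, v, vi, vii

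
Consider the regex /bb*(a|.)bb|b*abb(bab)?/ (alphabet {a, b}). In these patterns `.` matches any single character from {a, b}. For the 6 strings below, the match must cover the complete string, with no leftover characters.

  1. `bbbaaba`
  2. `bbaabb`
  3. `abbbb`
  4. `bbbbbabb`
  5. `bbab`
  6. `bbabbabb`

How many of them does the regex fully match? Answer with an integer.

1

1. `bbbaaba` → no match
2. `bbaabb` → no match
3. `abbbb` → no match
4. `bbbbbabb` → match
5. `bbab` → no match
6. `bbabbabb` → no match
Total matched: 1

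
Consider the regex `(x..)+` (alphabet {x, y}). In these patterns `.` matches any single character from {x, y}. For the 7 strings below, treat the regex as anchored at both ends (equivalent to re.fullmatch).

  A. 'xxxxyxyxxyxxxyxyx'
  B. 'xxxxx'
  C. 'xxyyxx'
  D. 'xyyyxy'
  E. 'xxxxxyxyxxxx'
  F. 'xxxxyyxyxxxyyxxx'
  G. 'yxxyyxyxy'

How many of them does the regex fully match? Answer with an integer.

1

A → no match
B → no match
C → no match
D → no match
E → match
F → no match
G → no match — must start with 'x'
Total matched: 1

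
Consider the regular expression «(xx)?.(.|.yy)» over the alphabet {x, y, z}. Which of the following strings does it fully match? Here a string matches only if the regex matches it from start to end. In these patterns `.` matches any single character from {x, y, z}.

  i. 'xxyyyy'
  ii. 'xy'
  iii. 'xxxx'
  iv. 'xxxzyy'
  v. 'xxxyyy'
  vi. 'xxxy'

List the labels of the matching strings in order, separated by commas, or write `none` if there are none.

i → match
ii → match
iii → match
iv → match
v → match
vi → match

i, ii, iii, iv, v, vi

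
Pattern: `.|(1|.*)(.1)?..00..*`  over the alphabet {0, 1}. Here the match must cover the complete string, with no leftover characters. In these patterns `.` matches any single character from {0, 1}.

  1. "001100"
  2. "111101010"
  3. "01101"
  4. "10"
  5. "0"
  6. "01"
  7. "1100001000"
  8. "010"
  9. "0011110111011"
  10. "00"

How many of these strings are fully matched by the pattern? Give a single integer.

1 → no match
2 → no match
3 → no match
4 → no match
5 → match
6 → no match
7 → match
8 → no match
9 → no match
10 → no match
Total matched: 2

2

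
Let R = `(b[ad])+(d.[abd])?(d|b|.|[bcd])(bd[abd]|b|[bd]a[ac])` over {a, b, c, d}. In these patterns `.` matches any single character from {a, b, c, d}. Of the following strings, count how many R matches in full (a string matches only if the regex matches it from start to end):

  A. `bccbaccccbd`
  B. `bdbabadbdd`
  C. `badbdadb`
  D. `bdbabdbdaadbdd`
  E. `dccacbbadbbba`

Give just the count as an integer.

A → no match
B → match
C → no match
D → no match
E → no match — must start with `b`
Total matched: 1

1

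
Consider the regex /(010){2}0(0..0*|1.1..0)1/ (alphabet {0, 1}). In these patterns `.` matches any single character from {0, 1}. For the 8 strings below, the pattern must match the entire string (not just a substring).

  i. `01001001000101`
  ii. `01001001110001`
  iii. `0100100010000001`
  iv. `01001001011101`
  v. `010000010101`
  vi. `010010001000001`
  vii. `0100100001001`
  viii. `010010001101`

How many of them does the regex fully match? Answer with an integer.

i → no match
ii → match
iii → match
iv → match
v → no match
vi → match
vii → match
viii → match
Total matched: 6

6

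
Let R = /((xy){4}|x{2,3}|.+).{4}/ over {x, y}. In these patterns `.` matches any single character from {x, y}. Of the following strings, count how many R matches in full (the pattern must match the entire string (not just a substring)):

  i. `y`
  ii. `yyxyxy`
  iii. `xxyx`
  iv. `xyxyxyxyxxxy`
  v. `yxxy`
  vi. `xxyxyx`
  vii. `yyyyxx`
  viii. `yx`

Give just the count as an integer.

i → no match
ii → match
iii → no match
iv → match
v → no match
vi → match
vii → match
viii → no match
Total matched: 4

4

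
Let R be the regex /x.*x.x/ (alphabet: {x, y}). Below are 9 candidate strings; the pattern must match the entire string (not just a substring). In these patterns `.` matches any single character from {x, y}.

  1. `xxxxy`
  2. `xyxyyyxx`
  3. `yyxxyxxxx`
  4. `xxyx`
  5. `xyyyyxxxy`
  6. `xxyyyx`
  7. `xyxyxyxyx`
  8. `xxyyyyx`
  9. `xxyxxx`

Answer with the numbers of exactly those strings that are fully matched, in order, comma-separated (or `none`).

1 → no match — must end with `x`
2 → no match
3 → no match — must start with `x`
4 → match
5 → no match — must end with `x`
6 → no match
7 → match
8 → no match
9 → match

4, 7, 9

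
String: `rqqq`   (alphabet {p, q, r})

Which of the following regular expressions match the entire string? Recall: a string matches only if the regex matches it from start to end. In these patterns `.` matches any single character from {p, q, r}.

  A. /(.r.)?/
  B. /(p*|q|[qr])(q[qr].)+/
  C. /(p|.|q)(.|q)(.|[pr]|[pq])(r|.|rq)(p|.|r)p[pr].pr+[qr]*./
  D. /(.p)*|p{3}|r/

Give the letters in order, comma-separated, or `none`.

A → no match
B → match
C → no match
D → no match

B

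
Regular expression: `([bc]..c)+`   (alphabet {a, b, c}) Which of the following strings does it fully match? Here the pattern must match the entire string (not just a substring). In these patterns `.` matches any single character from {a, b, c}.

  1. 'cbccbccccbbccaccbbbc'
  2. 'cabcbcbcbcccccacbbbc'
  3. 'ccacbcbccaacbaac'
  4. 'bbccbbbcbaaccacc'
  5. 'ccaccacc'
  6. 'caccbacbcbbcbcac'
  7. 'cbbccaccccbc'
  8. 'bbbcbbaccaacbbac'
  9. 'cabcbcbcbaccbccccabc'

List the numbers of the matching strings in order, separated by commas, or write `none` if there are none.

1 → match
2 → match
3 → match
4 → match
5 → match
6 → no match
7 → match
8 → match
9 → match

1, 2, 3, 4, 5, 7, 8, 9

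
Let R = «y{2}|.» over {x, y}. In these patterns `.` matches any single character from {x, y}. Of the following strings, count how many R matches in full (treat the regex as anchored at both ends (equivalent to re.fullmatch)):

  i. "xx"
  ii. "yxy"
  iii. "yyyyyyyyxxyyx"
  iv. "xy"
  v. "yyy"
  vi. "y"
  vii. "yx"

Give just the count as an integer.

1

i. "xx" → no match
ii. "yxy" → no match
iii → no match
iv. "xy" → no match
v. "yyy" → no match
vi. "y" → match
vii. "yx" → no match
Total matched: 1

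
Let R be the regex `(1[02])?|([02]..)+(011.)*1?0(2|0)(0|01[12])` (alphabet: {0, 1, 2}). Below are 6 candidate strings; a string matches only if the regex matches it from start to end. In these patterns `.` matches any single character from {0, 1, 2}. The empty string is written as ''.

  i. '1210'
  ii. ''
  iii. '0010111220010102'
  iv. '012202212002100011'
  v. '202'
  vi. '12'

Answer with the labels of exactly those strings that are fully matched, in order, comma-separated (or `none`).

i → no match
ii → match
iii → no match
iv → match
v → no match
vi → match

ii, iv, vi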